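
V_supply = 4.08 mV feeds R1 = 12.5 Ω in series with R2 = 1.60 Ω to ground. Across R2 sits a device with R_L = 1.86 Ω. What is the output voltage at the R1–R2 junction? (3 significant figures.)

V_out ≈ 0.263 mV

R2 ‖ R_L = (1.60 × 1.86)/(1.60 + 1.86) = 0.8601 Ω.
Now apply the divider: V_out = 4.08 × 0.06438 = 0.2627 mV.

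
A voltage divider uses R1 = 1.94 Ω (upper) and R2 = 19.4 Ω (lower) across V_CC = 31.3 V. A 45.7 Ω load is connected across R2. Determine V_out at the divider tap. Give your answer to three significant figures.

The load sits in parallel with R2, giving an effective lower resistance R2' = R2·R_L/(R2+R_L) = 13.62 Ω.
Then V_out = V_CC · R2'/(R1 + R2') = 31.3 × 13.62/15.56 = 27.40 V.
(Unloaded it would be 28.5 V; the load pulls it down.)

V_out ≈ 27.4 V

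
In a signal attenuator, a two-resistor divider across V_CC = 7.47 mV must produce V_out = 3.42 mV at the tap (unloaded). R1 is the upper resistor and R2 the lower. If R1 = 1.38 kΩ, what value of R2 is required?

R2 ≈ 1.17 kΩ

The divider ratio is R2/(R1+R2) = 3.42/7.47 = 0.4578.
Rearranging, R2 = R1·k/(1−k) = 1.38 × 0.8444 = 1.165 kΩ.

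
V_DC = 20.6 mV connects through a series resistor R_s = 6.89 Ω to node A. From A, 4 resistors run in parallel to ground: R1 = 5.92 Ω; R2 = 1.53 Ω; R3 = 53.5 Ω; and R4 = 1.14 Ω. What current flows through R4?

I ≈ 1.41 mA

Parallel bank: R_p = 1/(1/5.92 + 1/1.53 + 1/53.5 + 1/1.14) = 0.5819 Ω.
V_A = 20.6 × 0.5819/7.472 = 1.604 mV.
Branch current I = V_A/R4 = 1.604/1.14 = 1.407 mA.
(Equivalently: I_total = 2.757 mA, then current-divider fraction G_k/ΣG = 0.5105.)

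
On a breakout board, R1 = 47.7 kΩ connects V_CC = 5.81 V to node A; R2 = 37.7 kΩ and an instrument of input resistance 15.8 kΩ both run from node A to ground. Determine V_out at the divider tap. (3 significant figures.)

R2 ‖ R_L = (37.7 × 15.8)/(37.7 + 15.8) = 11.13 kΩ.
Then V_out = V_CC · R2'/(R1 + R2') = 5.81 × 11.13/58.83 = 1.099 V.

V_out ≈ 1.10 V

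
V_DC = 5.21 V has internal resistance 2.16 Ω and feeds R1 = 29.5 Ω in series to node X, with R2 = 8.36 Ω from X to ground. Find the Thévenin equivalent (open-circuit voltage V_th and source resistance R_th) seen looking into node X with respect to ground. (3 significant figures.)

R1' = 2.16 + 29.5 = 31.66 Ω (source resistance + R1).
With X open, the divider is unloaded: V_th = 5.21 × 8.36/40.02 = 1.088 V.
Looking into X with the source shorted: R_th = R1'·R2/(R1'+R2) = 31.66 × 8.36/40.02 = 6.614 Ω.

V_th ≈ 1.09 V, R_th ≈ 6.61 Ω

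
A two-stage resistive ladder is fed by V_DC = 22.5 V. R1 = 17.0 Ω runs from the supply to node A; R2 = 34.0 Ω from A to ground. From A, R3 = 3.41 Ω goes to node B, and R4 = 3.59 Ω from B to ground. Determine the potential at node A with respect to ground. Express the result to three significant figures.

V_A ≈ 5.73 V

Node A sees R2 in parallel with the series input of stage 2, R3 + R4 = 7.000 Ω.
R2 ‖ (R3+R4) = 5.805 Ω.
So V_A = 22.5 × 0.2545 = 5.727 V.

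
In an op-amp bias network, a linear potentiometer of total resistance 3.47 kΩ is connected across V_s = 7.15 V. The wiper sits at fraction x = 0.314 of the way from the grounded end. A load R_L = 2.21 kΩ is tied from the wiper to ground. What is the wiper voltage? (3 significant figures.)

V_out ≈ 1.68 V

The pot divides into 2.380 kΩ above the wiper and 1.090 kΩ below.
R_L loads the lower segment: effective lower R = 0.7298 kΩ.
Then V_out = V_s · 0.7298/(2.380 + 0.7298) = 1.678 V.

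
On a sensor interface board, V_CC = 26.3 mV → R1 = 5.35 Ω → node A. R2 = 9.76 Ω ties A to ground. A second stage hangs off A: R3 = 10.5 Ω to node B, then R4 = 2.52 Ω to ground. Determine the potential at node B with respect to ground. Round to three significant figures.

Looking into the second stage from A: R3 + R4 = 13.02 Ω appears in parallel with R2.
R2 ‖ (R3+R4) = 5.578 Ω.
So V_A = 26.3 × 0.5104 = 13.42 mV.
Stage 2 is unloaded, so V_B = V_A · R4/(R3+R4) = 13.42 × 2.52/13.02 = 2.598 mV.

V_B ≈ 2.60 mV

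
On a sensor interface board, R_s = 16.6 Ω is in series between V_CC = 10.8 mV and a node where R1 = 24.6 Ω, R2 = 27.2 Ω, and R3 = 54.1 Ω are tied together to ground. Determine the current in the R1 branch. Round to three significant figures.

Equivalent of the parallel group: R_p = 10.43 Ω.
V_A = 10.8 × 10.43/27.03 = 4.167 mV.
I(R1) = V_A / R1 = 4.167/24.6 = 0.1694 mA.
(Check via current divider: I_total = 0.3996 mA; share G_k/ΣG = 0.4239 → same result.)

I ≈ 0.169 mA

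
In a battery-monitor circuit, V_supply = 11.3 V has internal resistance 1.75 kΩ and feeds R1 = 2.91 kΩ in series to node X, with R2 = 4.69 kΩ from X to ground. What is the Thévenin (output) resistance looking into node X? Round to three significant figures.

R_th ≈ 2.34 kΩ

R1' = 1.75 + 2.91 = 4.660 kΩ (source resistance + R1).
Looking into X with the source shorted: R_th = R1'·R2/(R1'+R2) = 4.660 × 4.69/9.350 = 2.337 kΩ.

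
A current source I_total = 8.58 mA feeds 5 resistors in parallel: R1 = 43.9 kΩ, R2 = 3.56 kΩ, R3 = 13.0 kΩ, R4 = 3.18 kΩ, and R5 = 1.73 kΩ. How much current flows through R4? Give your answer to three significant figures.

I ≈ 2.12 mA

ΣG = 1/43.9 + 1/3.56 + 1/13.0 + 1/3.18 + 1/1.73 = 1.273.
Current divider: I(R4) = I_total · G_k/ΣG = 8.58 × (0.3145/1.273) = 8.58 × 0.2470 = 2.119 mA.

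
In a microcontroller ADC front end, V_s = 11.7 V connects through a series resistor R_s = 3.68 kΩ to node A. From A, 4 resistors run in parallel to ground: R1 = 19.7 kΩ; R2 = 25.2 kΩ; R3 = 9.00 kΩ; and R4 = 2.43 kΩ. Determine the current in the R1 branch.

Equivalent of the parallel group: R_p = 1.631 kΩ.
V_A = 11.7 × 1.631/5.311 = 3.593 V.
I(R1) = V_A / R1 = 3.593/19.7 = 0.1824 mA.

I ≈ 0.182 mA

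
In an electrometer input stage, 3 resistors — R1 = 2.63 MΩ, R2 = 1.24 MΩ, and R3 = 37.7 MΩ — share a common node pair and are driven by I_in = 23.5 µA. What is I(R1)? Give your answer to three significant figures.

ΣG = 1/2.63 + 1/1.24 + 1/37.7 = 1.213.
Current divider: I(R1) = I_in · G_k/ΣG = 23.5 × (0.3802/1.213) = 23.5 × 0.3134 = 7.365 µA.

I ≈ 7.37 µA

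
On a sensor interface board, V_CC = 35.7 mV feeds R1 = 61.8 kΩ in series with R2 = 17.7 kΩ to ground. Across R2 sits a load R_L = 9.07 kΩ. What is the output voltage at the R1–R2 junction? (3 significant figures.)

V_out ≈ 3.16 mV

First combine the lower leg with the load: R2 ‖ R_L = 5.997 kΩ.
Voltage divider with the loaded lower leg: V_out = 35.7 × 5.997/(61.8 + 5.997) = 35.7 × 0.08845 = 3.158 mV.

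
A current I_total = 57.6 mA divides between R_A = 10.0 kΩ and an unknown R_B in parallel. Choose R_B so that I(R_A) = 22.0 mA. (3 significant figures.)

R_B ≈ 6.18 kΩ

In a two-way split, I_A/I_total = R_B/(R_A + R_B).
With f = 0.3819, R_B = R_A · f/(1−f) = 10.0 × 0.6180 = 6.180 kΩ.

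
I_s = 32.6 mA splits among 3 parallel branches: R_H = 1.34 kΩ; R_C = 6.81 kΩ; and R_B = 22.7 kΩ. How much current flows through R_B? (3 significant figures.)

I ≈ 1.53 mA

ΣG = 1/1.34 + 1/6.81 + 1/22.7 = 0.9372.
By the current-divider rule, I = I_s · G_k/ΣG = 32.6 × 0.04701 = 1.532 mA.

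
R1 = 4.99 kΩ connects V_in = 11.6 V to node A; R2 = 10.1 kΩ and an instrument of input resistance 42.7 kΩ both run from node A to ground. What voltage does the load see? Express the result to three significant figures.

The load sits in parallel with R2, giving an effective lower resistance R2' = R2·R_L/(R2+R_L) = 8.168 kΩ.
Voltage divider with the loaded lower leg: V_out = 11.6 × 8.168/(4.99 + 8.168) = 11.6 × 0.6208 = 7.201 V.

V_out ≈ 7.20 V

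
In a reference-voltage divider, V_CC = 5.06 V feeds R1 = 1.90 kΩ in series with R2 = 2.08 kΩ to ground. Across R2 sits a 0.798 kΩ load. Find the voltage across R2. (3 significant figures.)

R2 ‖ R_L = (2.08 × 0.798)/(2.08 + 0.798) = 0.5767 kΩ.
Then V_out = V_CC · R2'/(R1 + R2') = 5.06 × 0.5767/2.477 = 1.178 V.

V_out ≈ 1.18 V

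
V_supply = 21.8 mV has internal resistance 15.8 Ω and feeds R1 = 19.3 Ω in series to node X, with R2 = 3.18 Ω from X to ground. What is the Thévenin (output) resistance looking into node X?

R_th ≈ 2.92 Ω

R1' = 15.8 + 19.3 = 35.10 Ω (source resistance + R1).
Looking into X with the source shorted: R_th = R1'·R2/(R1'+R2) = 35.10 × 3.18/38.28 = 2.916 Ω.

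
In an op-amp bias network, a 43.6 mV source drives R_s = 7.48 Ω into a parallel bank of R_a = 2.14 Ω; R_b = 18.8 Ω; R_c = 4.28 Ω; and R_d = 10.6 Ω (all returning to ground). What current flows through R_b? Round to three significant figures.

Combine the parallel branches: R_p = (1/2.14 + 1/18.8 + 1/4.28 + 1/10.6)⁻¹ = 1.179 Ω.
V_A by voltage divider: V_A = 43.6 × 1.179/(7.48 + 1.179) = 5.935 mV.
Branch current I = V_A/R_b = 5.935/18.8 = 0.3157 mA.

I ≈ 0.316 mA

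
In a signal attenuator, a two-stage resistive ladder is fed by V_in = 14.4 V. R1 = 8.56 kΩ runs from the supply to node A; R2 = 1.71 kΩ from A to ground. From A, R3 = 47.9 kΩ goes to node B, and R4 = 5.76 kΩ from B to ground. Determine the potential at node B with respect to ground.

V_B ≈ 0.251 V

Node A sees R2 in parallel with the series input of stage 2, R3 + R4 = 53.66 kΩ.
Effective lower resistance at A: R2 ‖ 53.66 = 1.657 kΩ.
V_A = 14.4 × 1.657/(8.56 + 1.657) = 2.336 V.
Stage 2 is unloaded, so V_B = V_A · R4/(R3+R4) = 2.336 × 5.76/53.66 = 0.2507 V.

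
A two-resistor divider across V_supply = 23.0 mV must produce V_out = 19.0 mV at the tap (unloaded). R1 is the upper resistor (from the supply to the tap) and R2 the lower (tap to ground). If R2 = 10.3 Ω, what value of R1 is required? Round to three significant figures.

R1 ≈ 2.17 Ω

V_out/V_supply = R2/(R1+R2) = 0.8261.
So R1 = R2 · (V_supply/V_out − 1) = 10.3 × (23.0/19.0 − 1) = 10.3 × 0.2105 = 2.168 Ω.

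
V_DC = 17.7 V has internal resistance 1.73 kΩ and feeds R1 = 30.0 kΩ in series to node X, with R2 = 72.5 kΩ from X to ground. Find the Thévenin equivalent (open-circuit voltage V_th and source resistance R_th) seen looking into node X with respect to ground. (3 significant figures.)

R1' = 1.73 + 30.0 = 31.73 kΩ (source resistance + R1).
Open-circuit (no load on X): V_th = V_DC · R2/(R1' + R2) = 17.7 × 72.5/(31.73 + 72.5) = 12.31 V.
Zeroing V_DC shorts the top of R1' to ground, so R_th = R1' ‖ R2 = 22.07 kΩ.

V_th ≈ 12.3 V, R_th ≈ 22.1 kΩ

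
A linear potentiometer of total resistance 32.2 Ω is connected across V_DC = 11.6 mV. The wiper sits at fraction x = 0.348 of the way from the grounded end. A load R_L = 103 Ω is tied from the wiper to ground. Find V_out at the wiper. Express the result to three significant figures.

Lower segment x·R_p = 11.21 Ω; upper segment (1−x)·R_p = 20.99 Ω.
Lower segment in parallel with the load: 11.21 ‖ 103 = 10.11 Ω.
Then V_out = V_DC · 10.11/(20.99 + 10.11) = 3.769 mV.
(Unloaded: V_out = x·V_DC = 4.04 mV.)

V_out ≈ 3.77 mV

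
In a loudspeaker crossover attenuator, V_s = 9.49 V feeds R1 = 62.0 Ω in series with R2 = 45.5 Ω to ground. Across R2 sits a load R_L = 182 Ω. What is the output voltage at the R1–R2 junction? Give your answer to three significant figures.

R2 ‖ R_L = (45.5 × 182)/(45.5 + 182) = 36.40 Ω.
Now apply the divider: V_out = 9.49 × 0.3699 = 3.511 V.

V_out ≈ 3.51 V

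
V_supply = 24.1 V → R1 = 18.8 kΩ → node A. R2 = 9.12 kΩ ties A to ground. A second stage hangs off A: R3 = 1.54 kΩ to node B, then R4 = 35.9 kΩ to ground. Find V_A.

V_A ≈ 6.76 V

Node A sees R2 in parallel with the series input of stage 2, R3 + R4 = 37.44 kΩ.
Effective lower resistance at A: R2 ‖ 37.44 = 7.334 kΩ.
V_A = 24.1 × 7.334/(18.8 + 7.334) = 6.763 V.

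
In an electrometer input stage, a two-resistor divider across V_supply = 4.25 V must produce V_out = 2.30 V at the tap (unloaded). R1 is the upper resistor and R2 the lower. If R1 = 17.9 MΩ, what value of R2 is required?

V_out/V_supply = R2/(R1+R2) = 0.5412.
Rearranging, R2 = R1·k/(1−k) = 17.9 × 1.179 = 21.11 MΩ.

R2 ≈ 21.1 MΩ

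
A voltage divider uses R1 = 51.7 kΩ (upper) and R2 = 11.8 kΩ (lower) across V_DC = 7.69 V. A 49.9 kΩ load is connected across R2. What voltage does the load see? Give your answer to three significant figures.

R2 ‖ R_L = (11.8 × 49.9)/(11.8 + 49.9) = 9.543 kΩ.
Then V_out = V_DC · R2'/(R1 + R2') = 7.69 × 9.543/61.24 = 1.198 V.

V_out ≈ 1.20 V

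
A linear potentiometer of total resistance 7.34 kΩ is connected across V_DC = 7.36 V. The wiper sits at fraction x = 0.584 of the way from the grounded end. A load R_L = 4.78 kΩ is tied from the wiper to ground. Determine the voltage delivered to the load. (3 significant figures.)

The pot divides into 3.053 kΩ above the wiper and 4.287 kΩ below.
(x·R_p) ‖ R_L = 2.260 kΩ.
Loaded-divider output: V_out = 7.36 × 0.4253 = 3.130 V.

V_out ≈ 3.13 V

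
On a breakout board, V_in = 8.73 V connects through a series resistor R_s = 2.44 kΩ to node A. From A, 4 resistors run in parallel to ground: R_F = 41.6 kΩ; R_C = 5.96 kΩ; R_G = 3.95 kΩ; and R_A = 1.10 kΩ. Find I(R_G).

Equivalent of the parallel group: R_p = 0.7385 kΩ.
V_A = 8.73 × 0.7385/3.179 = 2.028 V.
I(R_G) = V_A / R_G = 2.028/3.95 = 0.5135 mA.
(Equivalently: I_total = 2.747 mA, then current-divider fraction G_k/ΣG = 0.1870.)

I ≈ 0.514 mA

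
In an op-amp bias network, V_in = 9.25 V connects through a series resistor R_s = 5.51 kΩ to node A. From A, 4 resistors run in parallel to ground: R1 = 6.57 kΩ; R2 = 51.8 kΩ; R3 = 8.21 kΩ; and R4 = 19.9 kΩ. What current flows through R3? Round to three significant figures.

Combine the parallel branches: R_p = (1/6.57 + 1/51.8 + 1/8.21 + 1/19.9)⁻¹ = 2.911 kΩ.
Node voltage V_A = V_in · R_p/(R_s + R_p) = 9.25 × 0.3457 = 3.197 V.
I(R3) = V_A / R3 = 3.197/8.21 = 0.3894 mA.

I ≈ 0.389 mA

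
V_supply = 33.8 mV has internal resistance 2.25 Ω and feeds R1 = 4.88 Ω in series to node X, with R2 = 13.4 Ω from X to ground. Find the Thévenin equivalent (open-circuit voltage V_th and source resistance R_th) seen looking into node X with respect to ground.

R1' = 2.25 + 4.88 = 7.130 Ω (source resistance + R1).
With X open, the divider is unloaded: V_th = 33.8 × 13.4/20.53 = 22.06 mV.
Zeroing V_supply shorts the top of R1' to ground, so R_th = R1' ‖ R2 = 4.654 Ω.

V_th ≈ 22.1 mV, R_th ≈ 4.65 Ω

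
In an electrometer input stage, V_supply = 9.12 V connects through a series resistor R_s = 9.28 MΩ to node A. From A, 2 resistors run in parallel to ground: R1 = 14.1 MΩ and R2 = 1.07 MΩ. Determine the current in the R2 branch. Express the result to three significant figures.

Combine the parallel branches: R_p = (1/14.1 + 1/1.07)⁻¹ = 0.9945 MΩ.
Node voltage V_A = V_supply · R_p/(R_s + R_p) = 9.12 × 0.09680 = 0.8828 V.
I(R2) = V_A / R2 = 0.8828/1.07 = 0.8250 µA.
(Check via current divider: I_total = 0.8876 µA; share G_k/ΣG = 0.9295 → same result.)

I ≈ 0.825 µA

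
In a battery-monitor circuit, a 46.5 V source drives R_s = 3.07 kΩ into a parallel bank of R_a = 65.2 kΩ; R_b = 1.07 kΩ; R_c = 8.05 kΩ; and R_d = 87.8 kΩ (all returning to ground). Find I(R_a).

I ≈ 0.165 mA

Combine the parallel branches: R_p = (1/65.2 + 1/1.07 + 1/8.05 + 1/87.8)⁻¹ = 0.9212 kΩ.
Node voltage V_A = V_CC · R_p/(R_s + R_p) = 46.5 × 0.2308 = 10.73 V.
Branch current I = V_A/R_a = 10.73/65.2 = 0.1646 mA.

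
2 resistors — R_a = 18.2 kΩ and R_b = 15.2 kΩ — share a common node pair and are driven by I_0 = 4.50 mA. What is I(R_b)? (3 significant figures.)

I ≈ 2.45 mA

Two-branch current divider: I_k = I_0 · R_other/(R_1 + R_2).
So I = 4.50 × 18.2/33.40 = 2.452 mA.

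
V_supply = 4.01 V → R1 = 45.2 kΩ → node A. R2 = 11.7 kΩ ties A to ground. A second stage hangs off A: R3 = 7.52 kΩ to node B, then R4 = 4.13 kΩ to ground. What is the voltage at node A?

Looking into the second stage from A: R3 + R4 = 11.65 kΩ appears in parallel with R2.
R2 ‖ (R3+R4) = 5.837 kΩ.
V_A = 4.01 × 5.837/(45.2 + 5.837) = 0.4586 V.

V_A ≈ 0.459 V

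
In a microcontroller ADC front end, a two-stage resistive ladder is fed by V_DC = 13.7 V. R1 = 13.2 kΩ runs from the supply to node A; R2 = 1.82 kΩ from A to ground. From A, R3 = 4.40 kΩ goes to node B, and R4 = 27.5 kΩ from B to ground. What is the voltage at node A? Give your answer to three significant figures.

The second stage (R3 + R4 = 31.90 kΩ) loads node A in parallel with R2.
R2 ‖ (R3+R4) = 1.722 kΩ.
V_A = 13.7 × 1.722/(13.2 + 1.722) = 1.581 V.

V_A ≈ 1.58 V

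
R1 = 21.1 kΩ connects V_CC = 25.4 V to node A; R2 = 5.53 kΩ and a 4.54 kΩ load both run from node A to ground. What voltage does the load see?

V_out ≈ 2.68 V

The load sits in parallel with R2, giving an effective lower resistance R2' = R2·R_L/(R2+R_L) = 2.493 kΩ.
Now apply the divider: V_out = 25.4 × 0.1057 = 2.684 V.
(Unloaded it would be 5.27 V; the load pulls it down.)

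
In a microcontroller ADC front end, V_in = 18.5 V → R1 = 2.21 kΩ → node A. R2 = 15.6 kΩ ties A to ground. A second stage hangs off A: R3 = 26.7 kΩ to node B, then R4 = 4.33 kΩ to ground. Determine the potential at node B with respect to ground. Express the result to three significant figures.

V_B ≈ 2.13 V

Looking into the second stage from A: R3 + R4 = 31.03 kΩ appears in parallel with R2.
Effective lower resistance at A: R2 ‖ 31.03 = 10.38 kΩ.
First divider: V_A = V_in · 10.38/(2.21 + 10.38) = 15.25 V.
Then the unloaded second divider: V_B = V_A × R4/(R3+R4) = 15.25 × 0.1395 = 2.128 V.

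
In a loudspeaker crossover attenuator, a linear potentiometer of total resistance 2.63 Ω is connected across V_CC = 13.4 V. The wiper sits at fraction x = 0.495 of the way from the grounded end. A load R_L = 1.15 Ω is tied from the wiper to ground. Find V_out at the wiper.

V_out ≈ 4.22 V

Lower segment x·R_p = 1.302 Ω; upper segment (1−x)·R_p = 1.328 Ω.
R_L loads the lower segment: effective lower R = 0.6106 Ω.
Loaded-divider output: V_out = 13.4 × 0.3149 = 4.220 V.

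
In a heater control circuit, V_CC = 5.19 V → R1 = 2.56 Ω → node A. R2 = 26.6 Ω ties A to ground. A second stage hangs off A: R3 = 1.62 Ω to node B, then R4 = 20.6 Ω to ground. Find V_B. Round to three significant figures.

Looking into the second stage from A: R3 + R4 = 22.22 Ω appears in parallel with R2.
Effective lower resistance at A: R2 ‖ 22.22 = 12.11 Ω.
V_A = 5.19 × 12.11/(2.56 + 12.11) = 4.284 V.
V_B = V_A × 0.9271 = 3.972 V.

V_B ≈ 3.97 V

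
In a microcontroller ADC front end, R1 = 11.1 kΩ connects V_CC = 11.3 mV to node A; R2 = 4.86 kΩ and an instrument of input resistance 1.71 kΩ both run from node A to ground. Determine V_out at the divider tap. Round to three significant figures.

First combine the lower leg with the load: R2 ‖ R_L = 1.265 kΩ.
Voltage divider with the loaded lower leg: V_out = 11.3 × 1.265/(11.1 + 1.265) = 11.3 × 0.1023 = 1.156 mV.
(Unloaded it would be 3.44 mV; the load pulls it down.)

V_out ≈ 1.16 mV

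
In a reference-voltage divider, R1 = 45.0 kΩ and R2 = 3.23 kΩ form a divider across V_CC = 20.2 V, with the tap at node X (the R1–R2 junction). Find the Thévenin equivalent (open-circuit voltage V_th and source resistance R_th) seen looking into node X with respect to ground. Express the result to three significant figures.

V_th ≈ 1.35 V, R_th ≈ 3.01 kΩ

With X open, the divider is unloaded: V_th = 20.2 × 3.23/48.23 = 1.353 V.
Zeroing V_CC shorts the top of R1 to ground, so R_th = R1 ‖ R2 = 3.014 kΩ.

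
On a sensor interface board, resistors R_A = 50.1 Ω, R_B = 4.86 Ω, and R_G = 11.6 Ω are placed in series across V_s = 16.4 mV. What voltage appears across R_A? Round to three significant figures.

Series total: ΣR = 50.1 + 4.86 + 11.6 = 66.56 Ω.
Voltage divider: V = V_s · (50.10 / 66.56) = 16.4 × 0.7527 = 12.34 mV.

V ≈ 12.3 mV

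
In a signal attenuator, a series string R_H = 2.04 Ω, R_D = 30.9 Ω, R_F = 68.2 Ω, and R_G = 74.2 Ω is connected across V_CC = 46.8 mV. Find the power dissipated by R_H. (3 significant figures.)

P ≈ 0.145 µW

Series current I = V_CC/ΣR = 46.8/175.3 = 0.2669 mA.
V(R_H) = I·R = 0.5445 mV; P = V·I = 0.5445 × 0.2669 = 0.1453 µW.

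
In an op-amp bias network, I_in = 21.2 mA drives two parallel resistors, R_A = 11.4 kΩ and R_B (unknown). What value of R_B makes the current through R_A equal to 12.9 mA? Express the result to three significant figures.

R_B ≈ 17.7 kΩ

Two-branch current divider: I_A = I_in · R_B/(R_A + R_B).
With f = 0.6085, R_B = R_A · f/(1−f) = 11.4 × 1.554 = 17.72 kΩ.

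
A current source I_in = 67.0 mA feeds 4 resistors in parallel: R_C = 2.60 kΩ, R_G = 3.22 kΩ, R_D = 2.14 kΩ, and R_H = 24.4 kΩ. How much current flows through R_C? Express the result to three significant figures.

Conductances: ΣG = 1/2.60 + 1/3.22 + 1/2.14 + 1/24.4 = 1.203 (1/kΩ).
R_C takes the fraction G_k/ΣG = 0.3846/1.203 = 0.3196, so I = 67.0 × 0.3196 = 21.41 mA.

I ≈ 21.4 mA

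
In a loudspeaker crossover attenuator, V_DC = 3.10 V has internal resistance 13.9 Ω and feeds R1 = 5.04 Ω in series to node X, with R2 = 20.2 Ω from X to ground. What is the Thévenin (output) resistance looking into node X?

R_th ≈ 9.77 Ω

R1' = 13.9 + 5.04 = 18.94 Ω (source resistance + R1).
With V_DC suppressed (replaced by a short), R_th = R1' ‖ R2 = (18.94 × 20.2)/(18.94 + 20.2) = 9.775 Ω.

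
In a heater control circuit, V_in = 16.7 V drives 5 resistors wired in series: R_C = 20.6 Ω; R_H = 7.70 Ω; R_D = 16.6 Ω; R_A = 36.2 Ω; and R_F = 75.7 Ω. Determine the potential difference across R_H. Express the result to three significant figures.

Series total: ΣR = 20.6 + 7.70 + 16.6 + 36.2 + 75.7 = 156.8 Ω.
Voltage divider: V = V_in · (7.700 / 156.8) = 16.7 × 0.04911 = 0.8201 V.

V ≈ 0.820 V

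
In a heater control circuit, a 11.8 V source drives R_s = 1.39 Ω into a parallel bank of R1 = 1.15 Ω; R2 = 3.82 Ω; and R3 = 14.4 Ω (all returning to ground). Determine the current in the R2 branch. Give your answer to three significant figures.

Combine the parallel branches: R_p = (1/1.15 + 1/3.82 + 1/14.4)⁻¹ = 0.8328 Ω.
V_A = 11.8 × 0.8328/2.223 = 4.421 V.
Branch current I = V_A/R2 = 4.421/3.82 = 1.157 A.

I ≈ 1.16 A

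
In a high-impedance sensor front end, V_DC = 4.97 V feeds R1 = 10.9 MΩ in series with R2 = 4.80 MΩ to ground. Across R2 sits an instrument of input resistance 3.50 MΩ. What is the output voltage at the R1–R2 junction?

V_out ≈ 0.778 V

The load sits in parallel with R2, giving an effective lower resistance R2' = R2·R_L/(R2+R_L) = 2.024 MΩ.
Then V_out = V_DC · R2'/(R1 + R2') = 4.97 × 2.024/12.92 = 0.7784 V.
(Unloaded it would be 1.52 V; the load pulls it down.)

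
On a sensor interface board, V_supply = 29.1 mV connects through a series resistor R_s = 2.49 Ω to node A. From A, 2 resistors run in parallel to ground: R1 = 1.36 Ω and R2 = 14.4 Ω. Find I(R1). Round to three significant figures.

I ≈ 7.12 mA

Equivalent of the parallel group: R_p = 1.243 Ω.
V_A by voltage divider: V_A = 29.1 × 1.243/(2.49 + 1.243) = 9.688 mV.
I(R1) = V_A / R1 = 9.688/1.36 = 7.123 mA.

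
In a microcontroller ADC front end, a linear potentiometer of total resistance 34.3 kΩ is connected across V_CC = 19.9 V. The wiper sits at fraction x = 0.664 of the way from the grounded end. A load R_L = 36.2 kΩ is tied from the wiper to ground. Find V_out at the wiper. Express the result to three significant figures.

V_out ≈ 10.9 V

Lower segment x·R_p = 22.78 kΩ; upper segment (1−x)·R_p = 11.52 kΩ.
Lower segment in parallel with the load: 22.78 ‖ 36.2 = 13.98 kΩ.
V_out = 19.9 × 13.98/(11.52 + 13.98) = 10.91 V.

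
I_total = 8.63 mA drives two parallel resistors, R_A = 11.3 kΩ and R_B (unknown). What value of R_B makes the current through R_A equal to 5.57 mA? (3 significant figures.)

R_B ≈ 20.6 kΩ

In a two-way split, I_A/I_total = R_B/(R_A + R_B).
With f = 0.6454, R_B = R_A · f/(1−f) = 11.3 × 1.820 = 20.57 kΩ.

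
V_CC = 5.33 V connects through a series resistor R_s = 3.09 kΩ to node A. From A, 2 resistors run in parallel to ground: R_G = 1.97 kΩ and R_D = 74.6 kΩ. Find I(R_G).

I ≈ 1.04 mA

Parallel bank: R_p = 1/(1/1.97 + 1/74.6) = 1.919 kΩ.
Node voltage V_A = V_CC · R_p/(R_s + R_p) = 5.33 × 0.3831 = 2.042 V.
I(R_G) = V_A / R_G = 2.042/1.97 = 1.037 mA.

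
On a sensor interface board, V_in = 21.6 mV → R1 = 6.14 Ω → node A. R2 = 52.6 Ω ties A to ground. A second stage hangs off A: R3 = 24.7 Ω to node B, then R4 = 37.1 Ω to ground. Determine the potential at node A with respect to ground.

V_A ≈ 17.8 mV

Node A sees R2 in parallel with the series input of stage 2, R3 + R4 = 61.80 Ω.
R2 ‖ (R3+R4) = 28.42 Ω.
First divider: V_A = V_in · 28.42/(6.14 + 28.42) = 17.76 mV.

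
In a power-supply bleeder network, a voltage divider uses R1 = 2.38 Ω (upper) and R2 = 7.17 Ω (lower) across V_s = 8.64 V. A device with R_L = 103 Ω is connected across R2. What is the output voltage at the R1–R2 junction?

R2 ‖ R_L = (7.17 × 103)/(7.17 + 103) = 6.703 Ω.
Now apply the divider: V_out = 8.64 × 0.7380 = 6.376 V.

V_out ≈ 6.38 V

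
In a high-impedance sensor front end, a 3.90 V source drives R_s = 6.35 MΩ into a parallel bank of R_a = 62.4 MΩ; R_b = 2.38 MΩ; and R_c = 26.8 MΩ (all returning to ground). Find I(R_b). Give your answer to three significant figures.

I ≈ 0.409 µA

Parallel bank: R_p = 1/(1/62.4 + 1/2.38 + 1/26.8) = 2.112 MΩ.
V_A by voltage divider: V_A = 3.90 × 2.112/(6.35 + 2.112) = 0.9734 V.
I(R_b) = V_A / R_b = 0.9734/2.38 = 0.4090 µA.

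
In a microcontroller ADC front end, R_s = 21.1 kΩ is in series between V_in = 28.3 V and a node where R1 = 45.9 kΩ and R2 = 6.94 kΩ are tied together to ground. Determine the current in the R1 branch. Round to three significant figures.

Equivalent of the parallel group: R_p = 6.029 kΩ.
V_A by voltage divider: V_A = 28.3 × 6.029/(21.1 + 6.029) = 6.289 V.
Branch current I = V_A/R1 = 6.289/45.9 = 0.1370 mA.
(Equivalently: I_total = 1.043 mA, then current-divider fraction G_k/ΣG = 0.1313.)

I ≈ 0.137 mA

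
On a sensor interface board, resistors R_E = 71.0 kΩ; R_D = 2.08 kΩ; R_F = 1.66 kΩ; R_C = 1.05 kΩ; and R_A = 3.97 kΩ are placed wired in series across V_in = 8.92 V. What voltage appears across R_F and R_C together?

Series total: ΣR = 71.0 + 2.08 + 1.66 + 1.05 + 3.97 = 79.76 kΩ.
R_{R_F..R_C} = 1.66 + 1.05 = 2.710 kΩ.
By the voltage-divider rule, V = 8.92 × 2.710/79.76 = 0.3031 V.

V ≈ 0.303 V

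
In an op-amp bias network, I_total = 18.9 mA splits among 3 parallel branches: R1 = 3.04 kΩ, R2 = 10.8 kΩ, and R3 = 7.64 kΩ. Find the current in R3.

I ≈ 4.48 mA

Total conductance ΣG = 1/3.04 + 1/10.8 + 1/7.64 = 0.5524 (units of 1/kΩ).
R3 takes the fraction G_k/ΣG = 0.1309/0.5524 = 0.2369, so I = 18.9 × 0.2369 = 4.478 mA.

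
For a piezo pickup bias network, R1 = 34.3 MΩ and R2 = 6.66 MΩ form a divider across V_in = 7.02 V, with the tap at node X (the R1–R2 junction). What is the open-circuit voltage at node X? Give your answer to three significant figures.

V_th ≈ 1.14 V

V_th is the unloaded tap voltage: V_in · R2/(R1+R2) = 7.02 × 0.1626 = 1.141 V.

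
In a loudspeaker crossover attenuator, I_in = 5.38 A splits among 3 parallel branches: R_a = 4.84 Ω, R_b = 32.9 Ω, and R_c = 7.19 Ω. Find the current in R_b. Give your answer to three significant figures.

ΣG = 1/4.84 + 1/32.9 + 1/7.19 = 0.3761.
R_b takes the fraction G_k/ΣG = 0.03040/0.3761 = 0.08082, so I = 5.38 × 0.08082 = 0.4348 A.

I ≈ 0.435 A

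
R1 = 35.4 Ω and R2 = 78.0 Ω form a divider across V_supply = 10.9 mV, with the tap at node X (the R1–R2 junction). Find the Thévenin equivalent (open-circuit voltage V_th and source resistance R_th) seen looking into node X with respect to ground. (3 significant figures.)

V_th is the unloaded tap voltage: V_supply · R2/(R1+R2) = 10.9 × 0.6878 = 7.497 mV.
Looking into X with the source shorted: R_th = R1·R2/(R1+R2) = 35.40 × 78.0/113.4 = 24.35 Ω.

V_th ≈ 7.50 mV, R_th ≈ 24.3 Ω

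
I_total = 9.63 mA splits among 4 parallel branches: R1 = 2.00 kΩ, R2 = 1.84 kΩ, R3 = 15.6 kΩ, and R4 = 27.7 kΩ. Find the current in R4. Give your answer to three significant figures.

Conductances: ΣG = 1/2.00 + 1/1.84 + 1/15.6 + 1/27.7 = 1.144 (1/kΩ).
Current divider: I(R4) = I_total · G_k/ΣG = 9.63 × (0.03610/1.144) = 9.63 × 0.03157 = 0.3040 mA.

I ≈ 0.304 mA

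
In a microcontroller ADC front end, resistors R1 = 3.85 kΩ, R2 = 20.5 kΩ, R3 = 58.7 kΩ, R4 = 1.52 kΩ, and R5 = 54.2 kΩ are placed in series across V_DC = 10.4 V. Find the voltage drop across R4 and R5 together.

Total series resistance ΣR = 3.85 + 20.5 + 58.7 + 1.52 + 54.2 = 138.8 kΩ.
R_{R4..R5} = 1.52 + 54.2 = 55.72 kΩ.
V = V_DC · R/ΣR = 10.4 × 0.4015 = 4.176 V.

V ≈ 4.18 V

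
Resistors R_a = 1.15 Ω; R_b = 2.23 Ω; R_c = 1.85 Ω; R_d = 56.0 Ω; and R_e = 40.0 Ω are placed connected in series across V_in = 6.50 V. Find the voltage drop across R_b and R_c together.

V ≈ 0.262 V

ΣR = 1.15 + 2.23 + 1.85 + 56.0 + 40.0 = 101.2 Ω.
R_{R_b..R_c} = 2.23 + 1.85 = 4.080 Ω.
V = V_in · R/ΣR = 6.50 × 0.04030 = 0.2620 V.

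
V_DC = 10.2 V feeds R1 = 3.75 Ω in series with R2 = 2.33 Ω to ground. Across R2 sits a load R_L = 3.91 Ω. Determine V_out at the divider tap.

The load sits in parallel with R2, giving an effective lower resistance R2' = R2·R_L/(R2+R_L) = 1.460 Ω.
Voltage divider with the loaded lower leg: V_out = 10.2 × 1.460/(3.75 + 1.460) = 10.2 × 0.2802 = 2.858 V.

V_out ≈ 2.86 V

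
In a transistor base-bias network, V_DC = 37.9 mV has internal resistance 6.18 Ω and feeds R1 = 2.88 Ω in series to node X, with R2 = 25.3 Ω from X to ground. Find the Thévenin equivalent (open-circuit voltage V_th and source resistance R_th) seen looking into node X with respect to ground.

R1' = 6.18 + 2.88 = 9.060 Ω (source resistance + R1).
V_th is the unloaded tap voltage: V_DC · R2/(R1'+R2) = 37.9 × 0.7363 = 27.91 mV.
Looking into X with the source shorted: R_th = R1'·R2/(R1'+R2) = 9.060 × 25.3/34.36 = 6.671 Ω.

V_th ≈ 27.9 mV, R_th ≈ 6.67 Ω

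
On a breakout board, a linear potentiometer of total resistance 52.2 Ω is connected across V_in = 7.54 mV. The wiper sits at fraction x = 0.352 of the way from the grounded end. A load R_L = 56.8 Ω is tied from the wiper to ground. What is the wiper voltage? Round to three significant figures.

Lower segment x·R_p = 18.37 Ω; upper segment (1−x)·R_p = 33.83 Ω.
(x·R_p) ‖ R_L = 13.88 Ω.
Then V_out = V_in · 13.88/(33.83 + 13.88) = 2.194 mV.

V_out ≈ 2.19 mV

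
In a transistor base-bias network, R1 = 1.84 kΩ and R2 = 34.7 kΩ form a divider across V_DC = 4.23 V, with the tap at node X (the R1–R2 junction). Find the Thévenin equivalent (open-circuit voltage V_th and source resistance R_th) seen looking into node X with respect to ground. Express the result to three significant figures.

V_th ≈ 4.02 V, R_th ≈ 1.75 kΩ

With X open, the divider is unloaded: V_th = 4.23 × 34.7/36.54 = 4.017 V.
Looking into X with the source shorted: R_th = R1·R2/(R1+R2) = 1.840 × 34.7/36.54 = 1.747 kΩ.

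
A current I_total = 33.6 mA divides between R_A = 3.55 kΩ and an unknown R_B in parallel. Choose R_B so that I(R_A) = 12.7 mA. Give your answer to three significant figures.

R_B ≈ 2.16 kΩ

The fraction through R_A equals R_B/(R_A+R_B).
With f = 0.3780, R_B = R_A · f/(1−f) = 3.55 × 0.6077 = 2.157 kΩ.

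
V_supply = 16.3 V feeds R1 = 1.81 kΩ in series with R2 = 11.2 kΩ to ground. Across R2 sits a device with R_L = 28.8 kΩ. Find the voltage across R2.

V_out ≈ 13.3 V

R2 ‖ R_L = (11.2 × 28.8)/(11.2 + 28.8) = 8.064 kΩ.
Then V_out = V_supply · R2'/(R1 + R2') = 16.3 × 8.064/9.874 = 13.31 V.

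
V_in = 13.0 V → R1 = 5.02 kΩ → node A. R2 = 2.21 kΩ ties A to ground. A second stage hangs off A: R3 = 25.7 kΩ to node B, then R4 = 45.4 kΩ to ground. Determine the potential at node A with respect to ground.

Looking into the second stage from A: R3 + R4 = 71.10 kΩ appears in parallel with R2.
Effective lower resistance at A: R2 ‖ 71.10 = 2.143 kΩ.
V_A = 13.0 × 2.143/(5.02 + 2.143) = 3.890 V.

V_A ≈ 3.89 V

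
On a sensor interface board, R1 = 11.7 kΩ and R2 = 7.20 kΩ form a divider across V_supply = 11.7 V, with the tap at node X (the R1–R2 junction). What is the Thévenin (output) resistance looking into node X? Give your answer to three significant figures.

R_th ≈ 4.46 kΩ

Zeroing V_supply shorts the top of R1 to ground, so R_th = R1 ‖ R2 = 4.457 kΩ.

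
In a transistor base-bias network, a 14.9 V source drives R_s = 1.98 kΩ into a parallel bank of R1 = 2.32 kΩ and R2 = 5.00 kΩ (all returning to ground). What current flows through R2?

I ≈ 1.32 mA

Parallel bank: R_p = 1/(1/2.32 + 1/5.00) = 1.585 kΩ.
Node voltage V_A = V_DC · R_p/(R_s + R_p) = 14.9 × 0.4446 = 6.624 V.
Branch current I = V_A/R2 = 6.624/5.00 = 1.325 mA.
(Equivalently: I_total = 4.180 mA, then current-divider fraction G_k/ΣG = 0.3169.)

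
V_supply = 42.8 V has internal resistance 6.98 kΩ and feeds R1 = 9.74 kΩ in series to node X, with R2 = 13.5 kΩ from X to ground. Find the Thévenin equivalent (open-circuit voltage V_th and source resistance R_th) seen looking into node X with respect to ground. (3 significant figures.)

R1' = 6.98 + 9.74 = 16.72 kΩ (source resistance + R1).
Open-circuit (no load on X): V_th = V_supply · R2/(R1' + R2) = 42.8 × 13.5/(16.72 + 13.5) = 19.12 V.
With V_supply suppressed (replaced by a short), R_th = R1' ‖ R2 = (16.72 × 13.5)/(16.72 + 13.5) = 7.469 kΩ.

V_th ≈ 19.1 V, R_th ≈ 7.47 kΩ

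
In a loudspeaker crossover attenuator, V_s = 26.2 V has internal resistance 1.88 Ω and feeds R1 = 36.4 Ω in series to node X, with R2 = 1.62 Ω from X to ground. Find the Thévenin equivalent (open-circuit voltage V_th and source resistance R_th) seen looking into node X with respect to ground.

R1' = 1.88 + 36.4 = 38.28 Ω (source resistance + R1).
V_th is the unloaded tap voltage: V_s · R2/(R1'+R2) = 26.2 × 0.04060 = 1.064 V.
Zeroing V_s shorts the top of R1' to ground, so R_th = R1' ‖ R2 = 1.554 Ω.

V_th ≈ 1.06 V, R_th ≈ 1.55 Ω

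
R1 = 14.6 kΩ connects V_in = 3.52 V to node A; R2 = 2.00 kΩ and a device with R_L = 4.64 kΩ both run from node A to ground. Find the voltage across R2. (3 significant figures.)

First combine the lower leg with the load: R2 ‖ R_L = 1.398 kΩ.
Then V_out = V_in · R2'/(R1 + R2') = 3.52 × 1.398/16.00 = 0.3075 V.

V_out ≈ 0.308 V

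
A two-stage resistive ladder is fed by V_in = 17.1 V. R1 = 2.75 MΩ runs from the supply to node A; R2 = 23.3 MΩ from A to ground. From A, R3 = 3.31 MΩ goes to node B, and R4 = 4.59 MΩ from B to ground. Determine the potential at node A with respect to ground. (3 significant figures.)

Node A sees R2 in parallel with the series input of stage 2, R3 + R4 = 7.900 MΩ.
R2 ‖ (R3+R4) = 5.900 MΩ.
First divider: V_A = V_in · 5.900/(2.75 + 5.900) = 11.66 V.

V_A ≈ 11.7 V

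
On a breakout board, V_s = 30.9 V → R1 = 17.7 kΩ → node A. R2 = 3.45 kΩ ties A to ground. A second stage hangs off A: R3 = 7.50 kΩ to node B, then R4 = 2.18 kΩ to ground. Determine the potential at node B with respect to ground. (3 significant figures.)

Looking into the second stage from A: R3 + R4 = 9.680 kΩ appears in parallel with R2.
Effective lower resistance at A: R2 ‖ 9.680 = 2.543 kΩ.
So V_A = 30.9 × 0.1256 = 3.882 V.
V_B = V_A × 0.2252 = 0.8743 V.

V_B ≈ 0.874 V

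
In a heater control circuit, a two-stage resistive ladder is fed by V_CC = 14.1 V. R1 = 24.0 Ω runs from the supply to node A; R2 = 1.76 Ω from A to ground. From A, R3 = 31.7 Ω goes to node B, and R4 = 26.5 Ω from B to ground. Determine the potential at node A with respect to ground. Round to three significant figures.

The second stage (R3 + R4 = 58.20 Ω) loads node A in parallel with R2.
R2 ‖ (R3+R4) = 1.708 Ω.
First divider: V_A = V_CC · 1.708/(24.0 + 1.708) = 0.9370 V.

V_A ≈ 0.937 V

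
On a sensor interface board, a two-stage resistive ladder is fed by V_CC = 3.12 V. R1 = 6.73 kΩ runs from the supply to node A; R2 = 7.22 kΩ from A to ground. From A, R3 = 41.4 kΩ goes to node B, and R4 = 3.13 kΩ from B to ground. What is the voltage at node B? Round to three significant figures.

V_B ≈ 0.105 V

Node A sees R2 in parallel with the series input of stage 2, R3 + R4 = 44.53 kΩ.
Effective lower resistance at A: R2 ‖ 44.53 = 6.213 kΩ.
So V_A = 3.12 × 0.4800 = 1.498 V.
Then the unloaded second divider: V_B = V_A × R4/(R3+R4) = 1.498 × 0.07029 = 0.1053 V.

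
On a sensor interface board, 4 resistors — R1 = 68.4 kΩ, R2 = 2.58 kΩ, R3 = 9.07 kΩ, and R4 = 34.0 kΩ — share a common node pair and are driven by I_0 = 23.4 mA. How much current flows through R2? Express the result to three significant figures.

Total conductance ΣG = 1/68.4 + 1/2.58 + 1/9.07 + 1/34.0 = 0.5419 (units of 1/kΩ).
Current divider: I(R2) = I_0 · G_k/ΣG = 23.4 × (0.3876/0.5419) = 23.4 × 0.7153 = 16.74 mA.

I ≈ 16.7 mA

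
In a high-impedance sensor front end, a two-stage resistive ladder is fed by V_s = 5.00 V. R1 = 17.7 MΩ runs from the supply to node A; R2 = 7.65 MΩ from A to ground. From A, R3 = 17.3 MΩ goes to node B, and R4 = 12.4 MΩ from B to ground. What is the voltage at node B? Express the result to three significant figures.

Node A sees R2 in parallel with the series input of stage 2, R3 + R4 = 29.70 MΩ.
Effective lower resistance at A: R2 ‖ 29.70 = 6.083 MΩ.
V_A = 5.00 × 6.083/(17.7 + 6.083) = 1.279 V.
V_B = V_A × 0.4175 = 0.5339 V.

V_B ≈ 0.534 V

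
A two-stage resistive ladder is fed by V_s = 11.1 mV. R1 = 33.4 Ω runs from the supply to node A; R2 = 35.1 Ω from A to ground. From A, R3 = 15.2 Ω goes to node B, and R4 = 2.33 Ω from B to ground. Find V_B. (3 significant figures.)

V_B ≈ 0.383 mV

Node A sees R2 in parallel with the series input of stage 2, R3 + R4 = 17.53 Ω.
R2 ‖ (R3+R4) = 11.69 Ω.
First divider: V_A = V_s · 11.69/(33.4 + 11.69) = 2.878 mV.
Then the unloaded second divider: V_B = V_A × R4/(R3+R4) = 2.878 × 0.1329 = 0.3825 mV.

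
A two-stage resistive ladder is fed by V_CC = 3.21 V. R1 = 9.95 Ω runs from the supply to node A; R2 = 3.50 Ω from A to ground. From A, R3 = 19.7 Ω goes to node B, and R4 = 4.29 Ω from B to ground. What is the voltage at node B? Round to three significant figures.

The second stage (R3 + R4 = 23.99 Ω) loads node A in parallel with R2.
Effective lower resistance at A: R2 ‖ 23.99 = 3.054 Ω.
First divider: V_A = V_CC · 3.054/(9.95 + 3.054) = 0.7539 V.
V_B = V_A × 0.1788 = 0.1348 V.

V_B ≈ 0.135 V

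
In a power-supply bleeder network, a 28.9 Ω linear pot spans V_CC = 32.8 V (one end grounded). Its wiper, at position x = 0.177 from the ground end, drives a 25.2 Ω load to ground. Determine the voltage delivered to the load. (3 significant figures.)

The pot divides into 23.78 Ω above the wiper and 5.115 Ω below.
R_L loads the lower segment: effective lower R = 4.252 Ω.
Then V_out = V_CC · 4.252/(23.78 + 4.252) = 4.975 V.

V_out ≈ 4.97 V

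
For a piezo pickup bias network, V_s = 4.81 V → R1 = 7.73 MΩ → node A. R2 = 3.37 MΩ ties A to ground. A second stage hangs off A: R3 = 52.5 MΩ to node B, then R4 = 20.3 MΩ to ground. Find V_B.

Looking into the second stage from A: R3 + R4 = 72.80 MΩ appears in parallel with R2.
R2 ‖ (R3+R4) = 3.221 MΩ.
V_A = 4.81 × 3.221/(7.73 + 3.221) = 1.415 V.
Stage 2 is unloaded, so V_B = V_A · R4/(R3+R4) = 1.415 × 20.3/72.80 = 0.3945 V.

V_B ≈ 0.394 V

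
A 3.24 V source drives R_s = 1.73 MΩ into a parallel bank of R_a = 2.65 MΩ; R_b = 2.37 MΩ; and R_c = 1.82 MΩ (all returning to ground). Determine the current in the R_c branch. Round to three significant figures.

I ≈ 0.534 µA

Parallel bank: R_p = 1/(1/2.65 + 1/2.37 + 1/1.82) = 0.7414 MΩ.
Node voltage V_A = V_s · R_p/(R_s + R_p) = 3.24 × 0.3000 = 0.9720 V.
I(R_c) = V_A / R_c = 0.9720/1.82 = 0.5341 µA.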